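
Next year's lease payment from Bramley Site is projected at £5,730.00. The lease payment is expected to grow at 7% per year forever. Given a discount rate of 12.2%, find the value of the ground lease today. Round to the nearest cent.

£110192.31

Growing perpetuity: P = D₁ / (r − g) = £5,730.0000 / (0.122 − 0.07) = £110,192.31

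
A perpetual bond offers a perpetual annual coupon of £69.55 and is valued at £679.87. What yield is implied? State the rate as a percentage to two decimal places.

10.23%

P = C/r ⇒ r = C/P = £69.55/£679.87 = 0.102299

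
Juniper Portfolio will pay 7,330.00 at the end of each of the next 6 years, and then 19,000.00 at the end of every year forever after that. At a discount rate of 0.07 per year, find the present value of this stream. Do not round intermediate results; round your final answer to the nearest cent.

PV of 6-year annuity: 7,330.00 × [1 − (1+0.07)^−6] / 0.07 = 34938.73571
Perpetuity value at year 6: 19,000.00 / 0.07 = 271428.57143
PV of perpetuity: 271428.57143 / (1+0.07)^6 = 180864.31789
Total PV = 34938.73571 + 180864.31789 = 215803.05360

215803.05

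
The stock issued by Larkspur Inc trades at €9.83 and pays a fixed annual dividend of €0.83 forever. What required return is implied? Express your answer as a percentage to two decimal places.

P = C/r ⇒ r = C/P = €0.83/€9.83 = 0.084435

8.44%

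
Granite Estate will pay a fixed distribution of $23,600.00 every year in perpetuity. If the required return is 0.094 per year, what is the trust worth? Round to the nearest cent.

$251063.83

Level perpetuity: PV = C / r = $23,600.00 / 0.094 = $251,063.83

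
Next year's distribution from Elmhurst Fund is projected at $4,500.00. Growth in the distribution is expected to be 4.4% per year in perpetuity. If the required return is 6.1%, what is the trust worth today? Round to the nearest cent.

Growing perpetuity: P = D₁ / (r − g) = $4,500.0000 / (0.061 − 0.044) = $264,705.88

$264705.88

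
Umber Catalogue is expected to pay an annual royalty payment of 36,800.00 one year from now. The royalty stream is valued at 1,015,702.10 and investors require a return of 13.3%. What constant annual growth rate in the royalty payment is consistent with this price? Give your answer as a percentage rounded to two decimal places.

9.68%

P = D₁/(r−g) ⇒ g = r − D₁/P = 0.133 − 36,800.00/1,015,702.10 = 0.096769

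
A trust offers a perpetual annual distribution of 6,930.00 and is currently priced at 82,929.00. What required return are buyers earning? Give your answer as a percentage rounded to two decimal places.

P = C/r ⇒ r = C/P = 6,930.00/82,929.00 = 0.083565

8.36%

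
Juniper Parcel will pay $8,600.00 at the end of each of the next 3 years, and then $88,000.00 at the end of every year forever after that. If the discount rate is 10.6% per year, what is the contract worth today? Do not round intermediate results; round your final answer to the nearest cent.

$634799.86

PV of 3-year annuity: $8,600.00 × [1 − (1+0.106)^−3] / 0.106 = 21163.02049
Perpetuity value at year 3: $88,000.00 / 0.106 = 830188.67925
PV of perpetuity: 830188.67925 / (1+0.106)^3 = 613636.84165
Total PV = 21163.02049 + 613636.84165 = 634799.86214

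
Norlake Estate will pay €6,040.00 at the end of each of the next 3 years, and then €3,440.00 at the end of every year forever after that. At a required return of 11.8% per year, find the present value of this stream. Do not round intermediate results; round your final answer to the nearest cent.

PV of 3-year annuity: €6,040.00 × [1 − (1+0.118)^−3] / 0.118 = 14557.06465
Perpetuity value at year 3: €3,440.00 / 0.118 = 29152.54237
PV of perpetuity: 29152.54237 / (1+0.118)^3 = 20861.76383
Total PV = 14557.06465 + 20861.76383 = 35418.82848

€35418.83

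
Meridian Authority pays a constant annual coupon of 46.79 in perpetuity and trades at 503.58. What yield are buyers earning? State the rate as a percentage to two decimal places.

P = C/r ⇒ r = C/P = 46.79/503.58 = 0.092915

9.29%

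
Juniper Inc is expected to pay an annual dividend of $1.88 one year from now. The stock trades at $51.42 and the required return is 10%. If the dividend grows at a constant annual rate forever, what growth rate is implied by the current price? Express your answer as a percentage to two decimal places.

6.34%

P = D₁/(r−g) ⇒ g = r − D₁/P = 0.1 − $1.88/$51.42 = 0.063438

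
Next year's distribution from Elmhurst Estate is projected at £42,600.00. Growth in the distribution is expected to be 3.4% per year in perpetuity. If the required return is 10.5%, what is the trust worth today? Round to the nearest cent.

Growing perpetuity: P = D₁ / (r − g) = £42,600.0000 / (0.105 − 0.034) = £600,000.00

£600000.00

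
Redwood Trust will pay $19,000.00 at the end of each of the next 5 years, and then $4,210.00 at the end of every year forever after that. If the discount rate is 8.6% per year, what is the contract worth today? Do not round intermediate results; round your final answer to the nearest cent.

$107083.49

PV of 5-year annuity: $19,000.00 × [1 − (1+0.086)^−5] / 0.086 = 74676.81492
Perpetuity value at year 5: $4,210.00 / 0.086 = 48953.48837
PV of perpetuity: 48953.48837 / (1+0.086)^5 = 32406.67833
Total PV = 74676.81492 + 32406.67833 = 107083.49325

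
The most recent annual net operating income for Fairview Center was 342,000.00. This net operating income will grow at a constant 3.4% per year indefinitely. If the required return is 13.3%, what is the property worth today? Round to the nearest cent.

3572000.00

D₁ = D₀ × (1 + g) = 342,000.00 × 1.034 = 353,628.0000
Growing perpetuity: P = D₁ / (r − g) = 353,628.0000 / (0.133 − 0.034) = 3,572,000.00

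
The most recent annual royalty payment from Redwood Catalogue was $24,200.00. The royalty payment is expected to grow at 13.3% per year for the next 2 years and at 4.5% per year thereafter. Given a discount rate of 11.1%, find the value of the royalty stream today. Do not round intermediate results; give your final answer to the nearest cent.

$448338.94

D_1 = 27418.60000
D_2 = 31065.27380
Terminal value at year 2: TV = D_2×(1+g_2)/(r−g_2) = 32463.21112/0.066 = 491866.83517
P_0 = D_1/(1+r)^1 + D_2/(1+r)^2 + TV/(1+r)^2
    = 24679.20792 + 25167.90511 + 398491.83087 = 448338.94389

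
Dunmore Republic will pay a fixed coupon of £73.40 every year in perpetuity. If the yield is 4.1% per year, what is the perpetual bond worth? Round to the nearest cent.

£1790.24

Level perpetuity: PV = C / r = £73.40 / 0.041 = £1,790.24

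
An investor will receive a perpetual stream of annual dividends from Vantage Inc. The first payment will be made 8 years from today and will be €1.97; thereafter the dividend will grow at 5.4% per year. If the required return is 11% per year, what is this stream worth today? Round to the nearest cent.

Value at end of year 7: C₁ / (r − g) = €1.97 / (0.11 − 0.054) = €35.1786
Discount to today: PV = €35.1786 / (1 + 0.11)^7 = €35.1786 / 2.076160 = €16.94

€16.94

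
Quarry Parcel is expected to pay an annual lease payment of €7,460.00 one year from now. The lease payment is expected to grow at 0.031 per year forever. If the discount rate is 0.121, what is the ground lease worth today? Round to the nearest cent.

€82888.89

Growing perpetuity: P = D₁ / (r − g) = €7,460.0000 / (0.121 − 0.031) = €82,888.89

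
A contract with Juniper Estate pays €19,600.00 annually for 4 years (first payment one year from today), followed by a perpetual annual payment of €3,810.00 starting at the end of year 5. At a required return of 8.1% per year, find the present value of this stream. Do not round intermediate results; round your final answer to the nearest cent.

€99219.32

PV of 4-year annuity: €19,600.00 × [1 − (1+0.081)^−4] / 0.081 = 64773.44843
Perpetuity value at year 4: €3,810.00 / 0.081 = 47037.03704
PV of perpetuity: 47037.03704 / (1+0.081)^4 = 34445.87181
Total PV = 64773.44843 + 34445.87181 = 99219.32024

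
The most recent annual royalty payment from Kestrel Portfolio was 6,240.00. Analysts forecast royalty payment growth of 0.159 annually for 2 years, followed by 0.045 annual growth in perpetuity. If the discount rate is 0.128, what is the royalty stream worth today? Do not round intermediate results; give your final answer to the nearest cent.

95940.60

D_1 = 7232.16000
D_2 = 8382.07344
Terminal value at year 2: TV = D_2×(1+g_2)/(r−g_2) = 8759.26674/0.083 = 105533.33427
P_0 = D_1/(1+r)^1 + D_2/(1+r)^2 + TV/(1+r)^2
    = 6411.48936 + 6587.69164 + 82941.41884 = 95940.59985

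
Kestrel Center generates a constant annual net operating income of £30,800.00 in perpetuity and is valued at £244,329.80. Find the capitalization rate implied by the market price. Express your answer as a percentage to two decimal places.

12.61%

P = C/r ⇒ r = C/P = £30,800.00/£244,329.80 = 0.126059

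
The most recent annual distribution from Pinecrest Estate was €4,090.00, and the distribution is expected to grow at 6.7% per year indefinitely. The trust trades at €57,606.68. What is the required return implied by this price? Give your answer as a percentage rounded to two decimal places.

D₁ = €4,090.00 × 1.067 = €4,364.0300
P = D₁/(r − g) ⇒ r = D₁/P + g = €4,364.0300/€57,606.68 + 0.067 = 0.075756 + 0.067 = 0.142756

14.28%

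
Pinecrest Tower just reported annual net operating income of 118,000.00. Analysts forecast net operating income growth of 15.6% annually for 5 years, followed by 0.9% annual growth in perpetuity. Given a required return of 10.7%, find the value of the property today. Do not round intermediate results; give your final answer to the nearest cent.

D_1 = 136408.00000
D_2 = 157687.64800
D_3 = 182286.92109
D_4 = 210723.68078
D_5 = 243596.57498
Terminal value at year 5: TV = D_5×(1+g_2)/(r−g_2) = 245788.94415/0.098 = 2508050.45055
P_0 = D_1/(1+r)^1 + D_2/(1+r)^2 + D_3/(1+r)^3 + D_4/(1+r)^4 + D_5/(1+r)^5 + TV/(1+r)^5
    = 123223.12556 + 128677.44639 + 134373.19605 + 140321.06109 + 146532.20111 + 1508683.58079 = 2181810.61099

2181810.61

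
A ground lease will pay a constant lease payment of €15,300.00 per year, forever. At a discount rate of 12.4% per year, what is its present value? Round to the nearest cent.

€123387.10

Level perpetuity: PV = C / r = €15,300.00 / 0.124 = €123,387.10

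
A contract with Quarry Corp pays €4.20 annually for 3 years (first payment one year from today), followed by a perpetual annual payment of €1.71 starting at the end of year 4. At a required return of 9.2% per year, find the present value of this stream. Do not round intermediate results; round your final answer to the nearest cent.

€24.87

PV of 3-year annuity: €4.20 × [1 − (1+0.092)^−3] / 0.092 = 10.59366
Perpetuity value at year 3: €1.71 / 0.092 = 18.58696
PV of perpetuity: 18.58696 / (1+0.092)^3 = 14.27383
Total PV = 10.59366 + 14.27383 = 24.86748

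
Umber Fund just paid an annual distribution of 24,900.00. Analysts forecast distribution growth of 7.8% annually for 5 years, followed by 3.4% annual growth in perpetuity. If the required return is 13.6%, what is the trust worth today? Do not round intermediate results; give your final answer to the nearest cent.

300912.40

D_1 = 26842.20000
D_2 = 28935.89160
D_3 = 31192.89114
D_4 = 33625.93665
D_5 = 36248.75971
Terminal value at year 5: TV = D_5×(1+g_2)/(r−g_2) = 37481.21754/0.102 = 367462.91709
P_0 = D_1/(1+r)^1 + D_2/(1+r)^2 + D_3/(1+r)^3 + D_4/(1+r)^4 + D_5/(1+r)^5 + TV/(1+r)^5
    = 23628.69718 + 22422.30243 + 21277.50178 + 20191.15046 + 19160.26425 + 194232.48273 = 300912.39884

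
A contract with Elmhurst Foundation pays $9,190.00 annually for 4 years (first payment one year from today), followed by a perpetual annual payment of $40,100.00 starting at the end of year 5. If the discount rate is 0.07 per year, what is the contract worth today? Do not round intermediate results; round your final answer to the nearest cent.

$468158.44

PV of 4-year annuity: $9,190.00 × [1 − (1+0.07)^−4] / 0.07 = 31128.47145
Perpetuity value at year 4: $40,100.00 / 0.07 = 572857.14286
PV of perpetuity: 572857.14286 / (1+0.07)^4 = 437029.97147
Total PV = 31128.47145 + 437029.97147 = 468158.44292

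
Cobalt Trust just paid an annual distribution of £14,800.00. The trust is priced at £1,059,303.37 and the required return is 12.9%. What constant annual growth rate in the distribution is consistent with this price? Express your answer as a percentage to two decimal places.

P = D₀(1+g)/(r−g) ⇒ P(r−g) = D₀(1+g) ⇒ g(P+D₀) = P·r − D₀
g = (P·r − D₀)/(P + D₀) = (£1,059,303.37×0.129 − £14,800.00) / (£1,059,303.37 + £14,800.00) = 0.113444

11.34%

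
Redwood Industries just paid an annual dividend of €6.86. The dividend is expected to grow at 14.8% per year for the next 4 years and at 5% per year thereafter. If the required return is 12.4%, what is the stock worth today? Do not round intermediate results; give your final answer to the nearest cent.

D_1 = 7.87528
D_2 = 9.04082
D_3 = 10.37886
D_4 = 11.91493
Terminal value at year 4: TV = D_4×(1+g_2)/(r−g_2) = 12.51068/0.074 = 169.06326
P_0 = D_1/(1+r)^1 + D_2/(1+r)^2 + D_3/(1+r)^3 + D_4/(1+r)^4 + TV/(1+r)^4
    = 7.00648 + 7.15608 + 7.30888 + 7.46494 + 105.92147 = 134.85785

€134.86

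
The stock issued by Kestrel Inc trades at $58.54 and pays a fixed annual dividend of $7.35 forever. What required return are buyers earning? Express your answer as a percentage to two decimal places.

P = C/r ⇒ r = C/P = $7.35/$58.54 = 0.125555

12.56%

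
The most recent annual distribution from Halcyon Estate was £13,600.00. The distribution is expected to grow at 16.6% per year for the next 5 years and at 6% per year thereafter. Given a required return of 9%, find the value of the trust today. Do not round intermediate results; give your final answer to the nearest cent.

D_1 = 15857.60000
D_2 = 18489.96160
D_3 = 21559.29523
D_4 = 25138.13823
D_5 = 29311.06918
Terminal value at year 5: TV = D_5×(1+g_2)/(r−g_2) = 31069.73333/0.03 = 1035657.77768
P_0 = D_1/(1+r)^1 + D_2/(1+r)^2 + D_3/(1+r)^3 + D_4/(1+r)^4 + D_5/(1+r)^5 + TV/(1+r)^5
    = 14548.25688 + 15562.63075 + 16647.73161 + 17808.49088 + 19050.18383 + 673106.49518 = 756723.78914

£756723.79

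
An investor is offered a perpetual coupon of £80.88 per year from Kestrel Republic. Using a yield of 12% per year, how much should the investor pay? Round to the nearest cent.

Level perpetuity: PV = C / r = £80.88 / 0.12 = £674.00

£674.00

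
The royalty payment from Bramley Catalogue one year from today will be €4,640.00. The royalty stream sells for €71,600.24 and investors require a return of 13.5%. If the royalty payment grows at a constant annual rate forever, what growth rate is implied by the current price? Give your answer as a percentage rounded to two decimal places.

P = D₁/(r−g) ⇒ g = r − D₁/P = 0.135 − €4,640.00/€71,600.24 = 0.070196

7.02%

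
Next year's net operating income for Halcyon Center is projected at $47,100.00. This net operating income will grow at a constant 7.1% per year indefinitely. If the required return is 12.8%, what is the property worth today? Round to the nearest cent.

$826315.79

Growing perpetuity: P = D₁ / (r − g) = $47,100.0000 / (0.128 − 0.071) = $826,315.79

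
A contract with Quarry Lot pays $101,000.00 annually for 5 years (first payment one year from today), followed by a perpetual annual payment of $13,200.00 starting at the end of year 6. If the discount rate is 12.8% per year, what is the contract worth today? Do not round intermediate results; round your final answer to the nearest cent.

$413450.86

PV of 5-year annuity: $101,000.00 × [1 − (1+0.128)^−5] / 0.128 = 356980.76725
Perpetuity value at year 5: $13,200.00 / 0.128 = 103125.00000
PV of perpetuity: 103125.00000 / (1+0.128)^5 = 56470.08784
Total PV = 356980.76725 + 56470.08784 = 413450.85510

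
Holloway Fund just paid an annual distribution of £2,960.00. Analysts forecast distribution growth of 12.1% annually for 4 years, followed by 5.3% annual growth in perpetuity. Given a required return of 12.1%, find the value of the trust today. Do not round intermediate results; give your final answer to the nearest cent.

£57676.47

D_1 = 3318.16000
D_2 = 3719.65736
D_3 = 4169.73590
D_4 = 4674.27394
Terminal value at year 4: TV = D_4×(1+g_2)/(r−g_2) = 4922.01046/0.068 = 72382.50682
P_0 = D_1/(1+r)^1 + D_2/(1+r)^2 + D_3/(1+r)^3 + D_4/(1+r)^4 + TV/(1+r)^4
    = 2960.00000 + 2960.00000 + 2960.00000 + 2960.00000 + 45836.47059 = 57676.47059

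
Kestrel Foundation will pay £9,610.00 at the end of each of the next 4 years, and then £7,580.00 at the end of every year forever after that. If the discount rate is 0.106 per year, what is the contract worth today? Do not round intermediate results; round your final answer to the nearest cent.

£77861.57

PV of 4-year annuity: £9,610.00 × [1 − (1+0.106)^−4] / 0.106 = 30070.92676
Perpetuity value at year 4: £7,580.00 / 0.106 = 71509.43396
PV of perpetuity: 71509.43396 / (1+0.106)^4 = 47790.63846
Total PV = 30070.92676 + 47790.63846 = 77861.56521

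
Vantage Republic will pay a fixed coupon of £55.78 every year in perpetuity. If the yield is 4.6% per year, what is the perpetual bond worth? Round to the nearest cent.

Level perpetuity: PV = C / r = £55.78 / 0.046 = £1,212.61

£1212.61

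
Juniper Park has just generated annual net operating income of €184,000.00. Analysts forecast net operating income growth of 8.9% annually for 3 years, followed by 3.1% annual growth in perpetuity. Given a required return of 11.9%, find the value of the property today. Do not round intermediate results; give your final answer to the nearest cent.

€2509878.78

D_1 = 200376.00000
D_2 = 218209.46400
D_3 = 237630.10630
Terminal value at year 3: TV = D_3×(1+g_2)/(r−g_2) = 244996.63959/0.088 = 2784052.72263
P_0 = D_1/(1+r)^1 + D_2/(1+r)^2 + D_3/(1+r)^3 + TV/(1+r)^3
    = 179067.02413 + 174266.29962 + 169594.28086 + 1986951.17695 = 2509878.78156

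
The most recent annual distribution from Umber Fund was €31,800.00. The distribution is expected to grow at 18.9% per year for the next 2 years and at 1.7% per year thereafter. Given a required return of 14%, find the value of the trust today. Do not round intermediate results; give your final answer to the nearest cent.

€353779.65

D_1 = 37810.20000
D_2 = 44956.32780
Terminal value at year 2: TV = D_2×(1+g_2)/(r−g_2) = 45720.58537/0.123 = 371712.07620
P_0 = D_1/(1+r)^1 + D_2/(1+r)^2 + TV/(1+r)^2
    = 33166.84211 + 34592.43444 + 286020.37258 = 353779.64912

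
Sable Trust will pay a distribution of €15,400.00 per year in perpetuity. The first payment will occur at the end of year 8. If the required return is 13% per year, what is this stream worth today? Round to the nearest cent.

€50353.34

Value at end of year 7: C / r = €15,400.00 / 0.13 = €118,461.5385
Discount to today: PV = €118,461.5385 / (1 + 0.13)^7 = €118,461.5385 / 2.352605 = €50,353.34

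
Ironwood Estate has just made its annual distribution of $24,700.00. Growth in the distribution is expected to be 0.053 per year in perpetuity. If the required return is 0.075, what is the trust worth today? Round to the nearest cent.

$1182231.82

D₁ = D₀ × (1 + g) = $24,700.00 × 1.053 = $26,009.1000
Growing perpetuity: P = D₁ / (r − g) = $26,009.1000 / (0.075 − 0.053) = $1,182,231.82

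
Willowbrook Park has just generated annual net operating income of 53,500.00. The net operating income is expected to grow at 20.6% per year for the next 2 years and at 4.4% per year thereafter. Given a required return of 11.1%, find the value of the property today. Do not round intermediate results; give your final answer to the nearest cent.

D_1 = 64521.00000
D_2 = 77812.32600
Terminal value at year 2: TV = D_2×(1+g_2)/(r−g_2) = 81236.06834/0.067 = 1212478.63200
P_0 = D_1/(1+r)^1 + D_2/(1+r)^2 + TV/(1+r)^2
    = 58074.70747 + 63040.59155 + 982304.14293 = 1103419.44194

1103419.44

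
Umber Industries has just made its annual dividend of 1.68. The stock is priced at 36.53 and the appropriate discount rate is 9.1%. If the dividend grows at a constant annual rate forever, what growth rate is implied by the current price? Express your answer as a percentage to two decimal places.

P = D₀(1+g)/(r−g) ⇒ P(r−g) = D₀(1+g) ⇒ g(P+D₀) = P·r − D₀
g = (P·r − D₀)/(P + D₀) = (36.53×0.091 − 1.68) / (36.53 + 1.68) = 0.043031

4.30%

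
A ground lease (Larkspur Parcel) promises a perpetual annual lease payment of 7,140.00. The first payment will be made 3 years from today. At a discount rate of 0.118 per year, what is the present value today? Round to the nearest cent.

48409.72

Value at end of year 2: C / r = 7,140.00 / 0.118 = 60,508.4746
Discount to today: PV = 60,508.4746 / (1 + 0.118)^2 = 60,508.4746 / 1.249924 = 48,409.72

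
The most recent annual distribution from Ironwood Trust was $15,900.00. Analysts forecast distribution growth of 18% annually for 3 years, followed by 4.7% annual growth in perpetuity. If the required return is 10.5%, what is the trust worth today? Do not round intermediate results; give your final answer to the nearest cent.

$403995.47

D_1 = 18762.00000
D_2 = 22139.16000
D_3 = 26124.20880
Terminal value at year 3: TV = D_3×(1+g_2)/(r−g_2) = 27352.04661/0.058 = 471587.01058
P_0 = D_1/(1+r)^1 + D_2/(1+r)^2 + D_3/(1+r)^3 + TV/(1+r)^3
    = 16979.18552 + 18131.61893 + 19362.27180 + 349522.38913 = 403995.46537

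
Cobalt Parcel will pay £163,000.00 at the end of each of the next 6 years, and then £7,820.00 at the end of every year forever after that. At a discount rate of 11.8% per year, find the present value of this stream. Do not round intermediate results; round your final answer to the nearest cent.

PV of 6-year annuity: £163,000.00 × [1 − (1+0.118)^−6] / 0.118 = 673972.67605
Perpetuity value at year 6: £7,820.00 / 0.118 = 66271.18644
PV of perpetuity: 66271.18644 / (1+0.118)^6 = 33937.03720
Total PV = 673972.67605 + 33937.03720 = 707909.71325

£707909.71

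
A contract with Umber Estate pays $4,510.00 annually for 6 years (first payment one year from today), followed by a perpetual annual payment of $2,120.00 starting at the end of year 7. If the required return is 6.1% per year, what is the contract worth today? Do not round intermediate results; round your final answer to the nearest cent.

PV of 6-year annuity: $4,510.00 × [1 − (1+0.061)^−6] / 0.061 = 22107.62516
Perpetuity value at year 6: $2,120.00 / 0.061 = 34754.09836
PV of perpetuity: 34754.09836 / (1+0.061)^6 = 24362.04396
Total PV = 22107.62516 + 24362.04396 = 46469.66912

$46469.67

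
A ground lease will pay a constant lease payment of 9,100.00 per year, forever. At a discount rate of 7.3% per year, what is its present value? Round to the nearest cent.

Level perpetuity: PV = C / r = 9,100.00 / 0.073 = 124,657.53

124657.53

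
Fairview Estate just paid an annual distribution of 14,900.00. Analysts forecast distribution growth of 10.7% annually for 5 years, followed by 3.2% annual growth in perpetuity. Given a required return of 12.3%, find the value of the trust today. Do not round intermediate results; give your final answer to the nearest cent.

D_1 = 16494.30000
D_2 = 18259.19010
D_3 = 20212.92344
D_4 = 22375.70625
D_5 = 24769.90682
Terminal value at year 5: TV = D_5×(1+g_2)/(r−g_2) = 25562.54384/0.091 = 280907.07512
P_0 = D_1/(1+r)^1 + D_2/(1+r)^2 + D_3/(1+r)^3 + D_4/(1+r)^4 + D_5/(1+r)^5 + TV/(1+r)^5
    = 14687.71149 + 14478.44757 + 14272.16514 + 14068.82174 + 13868.37548 + 157276.52194 = 228652.04335

228652.04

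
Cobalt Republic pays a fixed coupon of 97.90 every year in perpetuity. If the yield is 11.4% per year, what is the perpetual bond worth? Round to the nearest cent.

858.77

Level perpetuity: PV = C / r = 97.90 / 0.114 = 858.77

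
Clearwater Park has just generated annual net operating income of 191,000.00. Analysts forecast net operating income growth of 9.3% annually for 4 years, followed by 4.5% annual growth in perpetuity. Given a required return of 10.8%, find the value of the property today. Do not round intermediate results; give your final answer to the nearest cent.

3738555.64

D_1 = 208763.00000
D_2 = 228177.95900
D_3 = 249398.50919
D_4 = 272592.57054
Terminal value at year 4: TV = D_4×(1+g_2)/(r−g_2) = 284859.23622/0.063 = 4521575.17803
P_0 = D_1/(1+r)^1 + D_2/(1+r)^2 + D_3/(1+r)^3 + D_4/(1+r)^4 + TV/(1+r)^4
    = 188414.25993 + 185863.52536 + 183347.32240 + 180865.18356 + 3000065.34635 = 3738555.63761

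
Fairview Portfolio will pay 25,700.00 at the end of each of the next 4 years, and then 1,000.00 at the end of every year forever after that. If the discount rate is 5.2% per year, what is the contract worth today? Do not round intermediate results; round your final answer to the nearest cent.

PV of 4-year annuity: 25,700.00 × [1 − (1+0.052)^−4] / 0.052 = 90709.13809
Perpetuity value at year 4: 1,000.00 / 0.052 = 19230.76923
PV of perpetuity: 19230.76923 / (1+0.052)^4 = 15701.23078
Total PV = 90709.13809 + 15701.23078 = 106410.36888

106410.37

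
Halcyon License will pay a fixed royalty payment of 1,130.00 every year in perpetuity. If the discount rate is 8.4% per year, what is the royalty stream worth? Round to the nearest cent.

Level perpetuity: PV = C / r = 1,130.00 / 0.084 = 13,452.38

13452.38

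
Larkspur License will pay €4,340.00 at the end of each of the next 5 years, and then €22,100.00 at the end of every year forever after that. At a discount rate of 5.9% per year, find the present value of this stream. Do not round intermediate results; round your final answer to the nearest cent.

€299560.73

PV of 5-year annuity: €4,340.00 × [1 − (1+0.059)^−5] / 0.059 = 18331.49992
Perpetuity value at year 5: €22,100.00 / 0.059 = 374576.27119
PV of perpetuity: 374576.27119 / (1+0.059)^5 = 281229.23242
Total PV = 18331.49992 + 281229.23242 = 299560.73234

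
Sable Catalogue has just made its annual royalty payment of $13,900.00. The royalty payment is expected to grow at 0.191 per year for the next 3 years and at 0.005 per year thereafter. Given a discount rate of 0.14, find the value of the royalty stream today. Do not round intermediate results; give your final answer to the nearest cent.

$163539.72

D_1 = 16554.90000
D_2 = 19716.88590
D_3 = 23482.81111
Terminal value at year 3: TV = D_3×(1+g_2)/(r−g_2) = 23600.22516/0.135 = 174816.48268
P_0 = D_1/(1+r)^1 + D_2/(1+r)^2 + D_3/(1+r)^3 + TV/(1+r)^3
    = 14521.84211 + 15171.50346 + 15850.22862 + 117996.14637 = 163539.72056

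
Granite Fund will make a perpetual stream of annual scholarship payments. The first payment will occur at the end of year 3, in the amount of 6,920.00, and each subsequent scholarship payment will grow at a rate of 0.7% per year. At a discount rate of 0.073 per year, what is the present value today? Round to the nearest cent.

91067.35

Value at end of year 2: C₁ / (r − g) = 6,920.00 / (0.073 − 0.007) = 104,848.4848
Discount to today: PV = 104,848.4848 / (1 + 0.073)^2 = 104,848.4848 / 1.151329 = 91,067.35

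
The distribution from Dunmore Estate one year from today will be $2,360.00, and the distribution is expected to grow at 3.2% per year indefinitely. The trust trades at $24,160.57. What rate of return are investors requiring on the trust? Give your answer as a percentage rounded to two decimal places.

12.97%

P = D₁/(r − g) ⇒ r = D₁/P + g = $2,360.0000/$24,160.57 + 0.032 = 0.097680 + 0.032 = 0.129680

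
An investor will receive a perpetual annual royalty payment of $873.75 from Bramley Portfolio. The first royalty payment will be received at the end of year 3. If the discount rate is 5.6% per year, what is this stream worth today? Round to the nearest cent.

$13991.73

Value at end of year 2: C / r = $873.75 / 0.056 = $15,602.6786
Discount to today: PV = $15,602.6786 / (1 + 0.056)^2 = $15,602.6786 / 1.115136 = $13,991.73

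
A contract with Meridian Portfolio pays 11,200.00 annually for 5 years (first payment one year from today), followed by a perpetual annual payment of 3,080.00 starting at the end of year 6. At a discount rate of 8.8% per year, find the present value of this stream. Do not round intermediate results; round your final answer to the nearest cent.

PV of 5-year annuity: 11,200.00 × [1 − (1+0.088)^−5] / 0.088 = 43791.10621
Perpetuity value at year 5: 3,080.00 / 0.088 = 35000.00000
PV of perpetuity: 35000.00000 / (1+0.088)^5 = 22957.44579
Total PV = 43791.10621 + 22957.44579 = 66748.55200

66748.55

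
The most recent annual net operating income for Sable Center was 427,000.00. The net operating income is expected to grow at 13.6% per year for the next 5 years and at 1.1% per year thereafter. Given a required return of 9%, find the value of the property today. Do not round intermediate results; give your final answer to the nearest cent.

9140102.07

D_1 = 485072.00000
D_2 = 551041.79200
D_3 = 625983.47571
D_4 = 711117.22841
D_5 = 807829.17147
Terminal value at year 5: TV = D_5×(1+g_2)/(r−g_2) = 816715.29236/0.079 = 10338168.25770
P_0 = D_1/(1+r)^1 + D_2/(1+r)^2 + D_3/(1+r)^3 + D_4/(1+r)^4 + D_5/(1+r)^5 + TV/(1+r)^5
    = 445020.18349 + 463800.85178 + 483374.09874 + 503773.37263 + 525033.53331 + 6719100.02752 = 9140102.06745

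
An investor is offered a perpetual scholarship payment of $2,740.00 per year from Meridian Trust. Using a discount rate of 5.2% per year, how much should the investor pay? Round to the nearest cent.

Level perpetuity: PV = C / r = $2,740.00 / 0.052 = $52,692.31

$52692.31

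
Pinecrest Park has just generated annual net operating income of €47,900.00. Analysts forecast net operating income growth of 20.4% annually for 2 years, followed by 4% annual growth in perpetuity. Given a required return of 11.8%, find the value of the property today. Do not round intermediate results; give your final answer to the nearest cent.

€847839.45

D_1 = 57671.60000
D_2 = 69436.60640
Terminal value at year 2: TV = D_2×(1+g_2)/(r−g_2) = 72214.07066/0.078 = 925821.41867
P_0 = D_1/(1+r)^1 + D_2/(1+r)^2 + TV/(1+r)^2
    = 51584.61538 + 55552.66272 + 740702.16963 = 847839.44773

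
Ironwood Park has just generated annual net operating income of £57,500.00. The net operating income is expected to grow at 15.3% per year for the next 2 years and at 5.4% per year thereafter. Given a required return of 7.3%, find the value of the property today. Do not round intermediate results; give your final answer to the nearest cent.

£3811285.13

D_1 = 66297.50000
D_2 = 76441.01750
Terminal value at year 2: TV = D_2×(1+g_2)/(r−g_2) = 80568.83244/0.019 = 4240464.86553
P_0 = D_1/(1+r)^1 + D_2/(1+r)^2 + TV/(1+r)^2
    = 61787.04567 + 66393.72195 + 3683104.36507 = 3811285.13268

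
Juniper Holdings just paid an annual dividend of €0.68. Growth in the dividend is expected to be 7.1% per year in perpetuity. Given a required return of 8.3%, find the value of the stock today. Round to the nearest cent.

D₁ = D₀ × (1 + g) = €0.68 × 1.071 = €0.7283
Growing perpetuity: P = D₁ / (r − g) = €0.7283 / (0.083 − 0.071) = €60.69

€60.69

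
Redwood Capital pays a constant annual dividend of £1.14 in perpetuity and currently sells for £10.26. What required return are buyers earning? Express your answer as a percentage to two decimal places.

11.11%

P = C/r ⇒ r = C/P = £1.14/£10.26 = 0.111111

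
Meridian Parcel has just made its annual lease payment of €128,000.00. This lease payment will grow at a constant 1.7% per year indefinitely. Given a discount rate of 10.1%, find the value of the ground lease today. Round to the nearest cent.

€1549714.29

D₁ = D₀ × (1 + g) = €128,000.00 × 1.017 = €130,176.0000
Growing perpetuity: P = D₁ / (r − g) = €130,176.0000 / (0.101 − 0.017) = €1,549,714.29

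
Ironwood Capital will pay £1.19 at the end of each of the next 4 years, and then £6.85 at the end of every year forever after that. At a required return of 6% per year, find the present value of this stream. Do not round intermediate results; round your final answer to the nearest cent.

£94.55

PV of 4-year annuity: £1.19 × [1 − (1+0.06)^−4] / 0.06 = 4.12348
Perpetuity value at year 4: £6.85 / 0.06 = 114.16667
PV of perpetuity: 114.16667 / (1+0.06)^4 = 90.43069
Total PV = 4.12348 + 90.43069 = 94.55417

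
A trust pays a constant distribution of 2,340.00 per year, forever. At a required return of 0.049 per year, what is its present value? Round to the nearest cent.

Level perpetuity: PV = C / r = 2,340.00 / 0.049 = 47,755.10

47755.10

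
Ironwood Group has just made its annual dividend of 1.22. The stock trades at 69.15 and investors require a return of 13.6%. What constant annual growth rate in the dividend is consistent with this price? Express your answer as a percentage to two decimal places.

P = D₀(1+g)/(r−g) ⇒ P(r−g) = D₀(1+g) ⇒ g(P+D₀) = P·r − D₀
g = (P·r − D₀)/(P + D₀) = (69.15×0.136 − 1.22) / (69.15 + 1.22) = 0.116305

11.63%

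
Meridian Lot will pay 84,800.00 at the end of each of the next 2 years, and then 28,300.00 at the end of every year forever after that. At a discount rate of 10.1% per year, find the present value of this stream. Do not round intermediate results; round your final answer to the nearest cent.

378124.44

PV of 2-year annuity: 84,800.00 × [1 − (1+0.101)^−2] / 0.101 = 146976.28529
Perpetuity value at year 2: 28,300.00 / 0.101 = 280198.01980
PV of perpetuity: 280198.01980 / (1+0.101)^2 = 231148.15101
Total PV = 146976.28529 + 231148.15101 = 378124.43630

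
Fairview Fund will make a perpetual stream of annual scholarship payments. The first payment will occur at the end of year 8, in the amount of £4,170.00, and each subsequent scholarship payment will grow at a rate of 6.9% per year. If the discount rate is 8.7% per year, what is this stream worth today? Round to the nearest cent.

£129198.28

Value at end of year 7: C₁ / (r − g) = £4,170.00 / (0.087 − 0.069) = £231,666.6667
Discount to today: PV = £231,666.6667 / (1 + 0.087)^7 = £231,666.6667 / 1.793109 = £129,198.28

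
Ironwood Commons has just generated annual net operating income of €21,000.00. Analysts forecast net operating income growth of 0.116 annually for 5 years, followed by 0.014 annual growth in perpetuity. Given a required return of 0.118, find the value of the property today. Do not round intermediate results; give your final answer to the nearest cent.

D_1 = 23436.00000
D_2 = 26154.57600
D_3 = 29188.50682
D_4 = 32574.37361
D_5 = 36353.00095
Terminal value at year 5: TV = D_5×(1+g_2)/(r−g_2) = 36861.94296/0.104 = 354441.75921
P_0 = D_1/(1+r)^1 + D_2/(1+r)^2 + D_3/(1+r)^3 + D_4/(1+r)^4 + D_5/(1+r)^5 + TV/(1+r)^5
    = 20962.43292 + 20924.93304 + 20887.50024 + 20850.13441 + 20812.83542 + 202925.14534 = 307362.98136

€307362.98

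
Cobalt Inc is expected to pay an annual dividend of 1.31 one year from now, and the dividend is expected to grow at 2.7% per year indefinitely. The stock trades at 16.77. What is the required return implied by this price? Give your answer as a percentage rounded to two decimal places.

P = D₁/(r − g) ⇒ r = D₁/P + g = 1.3100/16.77 + 0.027 = 0.078116 + 0.027 = 0.105116

10.51%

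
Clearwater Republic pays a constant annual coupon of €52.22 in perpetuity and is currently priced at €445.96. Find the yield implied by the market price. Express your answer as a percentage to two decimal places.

11.71%

P = C/r ⇒ r = C/P = €52.22/€445.96 = 0.117096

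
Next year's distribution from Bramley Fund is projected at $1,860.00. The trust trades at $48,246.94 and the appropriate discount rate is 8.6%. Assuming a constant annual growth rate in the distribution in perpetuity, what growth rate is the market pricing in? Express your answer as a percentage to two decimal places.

4.74%

P = D₁/(r−g) ⇒ g = r − D₁/P = 0.086 − $1,860.00/$48,246.94 = 0.047448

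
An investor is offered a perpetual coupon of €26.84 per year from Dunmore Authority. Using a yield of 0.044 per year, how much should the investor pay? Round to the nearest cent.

€610.00

Level perpetuity: PV = C / r = €26.84 / 0.044 = €610.00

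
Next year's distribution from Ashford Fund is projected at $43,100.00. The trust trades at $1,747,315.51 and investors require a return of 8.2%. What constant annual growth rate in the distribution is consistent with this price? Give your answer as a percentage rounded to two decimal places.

5.73%

P = D₁/(r−g) ⇒ g = r − D₁/P = 0.082 − $43,100.00/$1,747,315.51 = 0.057334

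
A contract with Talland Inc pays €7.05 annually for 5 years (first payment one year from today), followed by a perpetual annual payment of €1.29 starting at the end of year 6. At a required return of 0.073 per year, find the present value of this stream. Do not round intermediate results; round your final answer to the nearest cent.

€41.10

PV of 5-year annuity: €7.05 × [1 − (1+0.073)^−5] / 0.073 = 28.67568
Perpetuity value at year 5: €1.29 / 0.073 = 17.67123
PV of perpetuity: 17.67123 / (1+0.073)^5 = 12.42419
Total PV = 28.67568 + 12.42419 = 41.09987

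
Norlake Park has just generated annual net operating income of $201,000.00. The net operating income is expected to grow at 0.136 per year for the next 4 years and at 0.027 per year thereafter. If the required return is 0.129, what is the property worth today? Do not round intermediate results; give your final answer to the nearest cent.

$2890994.24

D_1 = 228336.00000
D_2 = 259389.69600
D_3 = 294666.69466
D_4 = 334741.36513
Terminal value at year 4: TV = D_4×(1+g_2)/(r−g_2) = 343779.38199/0.102 = 3370386.09792
P_0 = D_1/(1+r)^1 + D_2/(1+r)^2 + D_3/(1+r)^3 + D_4/(1+r)^4 + TV/(1+r)^4
    = 202246.23561 + 203500.19809 + 204761.93537 + 206031.49565 + 2074454.37282 = 2890994.23754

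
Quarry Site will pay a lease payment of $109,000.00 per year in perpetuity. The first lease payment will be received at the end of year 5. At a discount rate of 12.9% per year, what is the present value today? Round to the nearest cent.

Value at end of year 4: C / r = $109,000.00 / 0.129 = $844,961.2403
Discount to today: PV = $844,961.2403 / (1 + 0.129)^4 = $844,961.2403 / 1.624710 = $520,069.06

$520069.06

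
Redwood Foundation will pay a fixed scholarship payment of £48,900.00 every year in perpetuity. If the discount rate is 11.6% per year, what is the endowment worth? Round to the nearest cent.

£421551.72

Level perpetuity: PV = C / r = £48,900.00 / 0.116 = £421,551.72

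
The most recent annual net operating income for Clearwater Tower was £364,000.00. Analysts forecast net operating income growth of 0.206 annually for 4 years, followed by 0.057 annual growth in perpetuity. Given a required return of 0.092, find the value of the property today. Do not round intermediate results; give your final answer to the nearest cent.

D_1 = 438984.00000
D_2 = 529414.70400
D_3 = 638474.13302
D_4 = 769999.80443
Terminal value at year 4: TV = D_4×(1+g_2)/(r−g_2) = 813889.79328/0.035 = 23253994.09369
P_0 = D_1/(1+r)^1 + D_2/(1+r)^2 + D_3/(1+r)^3 + D_4/(1+r)^4 + TV/(1+r)^4
    = 402000.00000 + 443967.03297 + 490315.23971 + 541501.99550 + 16353360.26406 = 18231144.53223

£18231144.53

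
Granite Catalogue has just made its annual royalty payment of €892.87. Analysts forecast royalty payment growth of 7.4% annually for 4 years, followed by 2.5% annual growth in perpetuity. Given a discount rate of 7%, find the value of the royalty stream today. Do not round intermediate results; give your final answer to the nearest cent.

€24248.40

D_1 = 958.94238
D_2 = 1029.90412
D_3 = 1106.11702
D_4 = 1187.96968
Terminal value at year 4: TV = D_4×(1+g_2)/(r−g_2) = 1217.66892/0.045 = 27059.30938
P_0 = D_1/(1+r)^1 + D_2/(1+r)^2 + D_3/(1+r)^3 + D_4/(1+r)^4 + TV/(1+r)^4
    = 896.20783 + 899.55814 + 902.92098 + 906.29638 + 20643.41757 = 24248.40090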